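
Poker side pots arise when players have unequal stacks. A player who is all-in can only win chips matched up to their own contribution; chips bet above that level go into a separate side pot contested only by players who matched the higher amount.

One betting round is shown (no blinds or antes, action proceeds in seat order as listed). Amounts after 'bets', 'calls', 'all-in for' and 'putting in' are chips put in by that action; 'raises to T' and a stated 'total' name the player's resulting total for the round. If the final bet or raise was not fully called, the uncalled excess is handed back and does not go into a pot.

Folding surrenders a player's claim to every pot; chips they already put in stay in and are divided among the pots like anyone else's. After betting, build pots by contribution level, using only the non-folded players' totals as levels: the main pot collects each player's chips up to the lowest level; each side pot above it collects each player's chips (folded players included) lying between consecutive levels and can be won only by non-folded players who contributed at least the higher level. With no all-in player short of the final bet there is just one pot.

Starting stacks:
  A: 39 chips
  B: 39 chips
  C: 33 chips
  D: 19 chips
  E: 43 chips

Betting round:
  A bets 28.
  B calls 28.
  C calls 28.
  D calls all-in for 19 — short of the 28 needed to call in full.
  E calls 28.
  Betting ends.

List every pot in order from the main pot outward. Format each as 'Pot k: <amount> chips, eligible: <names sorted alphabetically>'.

Pot 1: 95 chips, eligible: A, B, C, D, E
Pot 2: 36 chips, eligible: A, B, C, E

Derivation:
Contributions: A=28, B=28, C=28, D=19, E=28
Pot levels (distinct totals of non-folded players): 19, 28
Layer 1-19: 19 each from A, B, C, D, E = 19*5 = 95 chips; eligible A, B, C, D, E
Layer 20-28: 9 each from A, B, C, E = 9*4 = 36 chips; eligible A, B, C, E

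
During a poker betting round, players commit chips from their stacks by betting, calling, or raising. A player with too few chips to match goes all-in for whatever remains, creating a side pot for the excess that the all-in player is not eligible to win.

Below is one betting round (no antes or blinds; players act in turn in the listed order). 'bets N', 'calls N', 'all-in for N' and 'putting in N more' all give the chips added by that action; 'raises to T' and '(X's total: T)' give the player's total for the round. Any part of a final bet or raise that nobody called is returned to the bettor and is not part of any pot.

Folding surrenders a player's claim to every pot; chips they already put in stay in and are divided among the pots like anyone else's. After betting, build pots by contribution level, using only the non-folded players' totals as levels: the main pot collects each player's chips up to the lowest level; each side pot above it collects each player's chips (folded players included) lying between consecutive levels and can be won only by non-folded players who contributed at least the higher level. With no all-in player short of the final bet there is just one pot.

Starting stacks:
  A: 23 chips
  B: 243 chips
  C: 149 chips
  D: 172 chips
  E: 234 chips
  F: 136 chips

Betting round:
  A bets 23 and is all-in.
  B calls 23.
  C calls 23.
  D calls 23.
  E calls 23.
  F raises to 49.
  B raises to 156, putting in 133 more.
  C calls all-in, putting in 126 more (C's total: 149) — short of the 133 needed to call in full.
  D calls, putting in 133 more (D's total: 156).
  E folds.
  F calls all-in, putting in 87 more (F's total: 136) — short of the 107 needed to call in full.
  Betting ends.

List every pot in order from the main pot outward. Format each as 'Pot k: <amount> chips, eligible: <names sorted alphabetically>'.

Pot 1: 138 chips, eligible: A, B, C, D, F
Pot 2: 452 chips, eligible: B, C, D, F
Pot 3: 39 chips, eligible: B, C, D
Pot 4: 14 chips, eligible: B, D

Derivation:
Contributions: A=23, B=156, C=149, D=156, E=23, F=136
Folded: E
Pot levels (distinct totals of non-folded players): 23, 136, 149, 156
Layer 1-23: 23 each from A, B, C, D, E, F = 23*6 = 138 chips; eligible A, B, C, D, F
Layer 24-136: 113 each from B, C, D, F = 113*4 = 452 chips; eligible B, C, D, F
Layer 137-149: 13 each from B, C, D = 13*3 = 39 chips; eligible B, C, D
Layer 150-156: 7 each from B, D = 7*2 = 14 chips; eligible B, D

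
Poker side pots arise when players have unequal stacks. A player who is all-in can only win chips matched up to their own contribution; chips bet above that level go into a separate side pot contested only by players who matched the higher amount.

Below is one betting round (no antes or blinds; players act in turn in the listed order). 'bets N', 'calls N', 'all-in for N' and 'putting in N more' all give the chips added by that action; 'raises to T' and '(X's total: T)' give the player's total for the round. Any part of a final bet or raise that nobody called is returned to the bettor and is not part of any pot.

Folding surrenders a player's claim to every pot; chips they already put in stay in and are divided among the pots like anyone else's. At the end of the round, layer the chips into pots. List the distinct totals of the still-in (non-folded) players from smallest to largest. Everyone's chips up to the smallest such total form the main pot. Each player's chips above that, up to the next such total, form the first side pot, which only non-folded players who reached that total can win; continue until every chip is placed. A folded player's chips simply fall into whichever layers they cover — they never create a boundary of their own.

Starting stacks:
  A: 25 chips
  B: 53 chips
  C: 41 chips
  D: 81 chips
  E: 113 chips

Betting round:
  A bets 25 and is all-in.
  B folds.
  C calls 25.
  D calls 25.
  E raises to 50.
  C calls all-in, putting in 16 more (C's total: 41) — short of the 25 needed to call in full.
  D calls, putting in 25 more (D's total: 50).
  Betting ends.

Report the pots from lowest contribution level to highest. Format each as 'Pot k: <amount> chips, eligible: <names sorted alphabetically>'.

Contributions: A=25, C=41, D=50, E=50
Folded: B
Pot levels (distinct totals of non-folded players): 25, 41, 50
Layer 1-25: 25 each from A, C, D, E = 25*4 = 100 chips; eligible A, C, D, E
Layer 26-41: 16 each from C, D, E = 16*3 = 48 chips; eligible C, D, E
Layer 42-50: 9 each from D, E = 9*2 = 18 chips; eligible D, E

Pot 1: 100 chips, eligible: A, C, D, E
Pot 2: 48 chips, eligible: C, D, E
Pot 3: 18 chips, eligible: D, E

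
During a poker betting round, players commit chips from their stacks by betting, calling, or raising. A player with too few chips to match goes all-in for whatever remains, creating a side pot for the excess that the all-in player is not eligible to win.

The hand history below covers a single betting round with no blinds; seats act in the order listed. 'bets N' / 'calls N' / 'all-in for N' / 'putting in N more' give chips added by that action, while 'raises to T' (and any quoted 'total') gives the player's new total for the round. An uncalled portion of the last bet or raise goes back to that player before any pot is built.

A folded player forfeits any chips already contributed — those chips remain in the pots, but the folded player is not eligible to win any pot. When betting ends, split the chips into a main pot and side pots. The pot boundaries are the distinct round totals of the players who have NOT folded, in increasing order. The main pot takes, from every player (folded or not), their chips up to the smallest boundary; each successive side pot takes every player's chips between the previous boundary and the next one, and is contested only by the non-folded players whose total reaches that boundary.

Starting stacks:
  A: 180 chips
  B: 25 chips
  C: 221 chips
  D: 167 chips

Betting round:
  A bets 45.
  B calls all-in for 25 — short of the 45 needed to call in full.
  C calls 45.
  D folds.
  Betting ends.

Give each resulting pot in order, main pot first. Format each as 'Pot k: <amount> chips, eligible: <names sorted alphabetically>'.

Contributions: A=45, B=25, C=45
Folded: D
Pot levels (distinct totals of non-folded players): 25, 45
Layer 1-25: 25 each from A, B, C = 25*3 = 75 chips; eligible A, B, C
Layer 26-45: 20 each from A, C = 20*2 = 40 chips; eligible A, C

Pot 1: 75 chips, eligible: A, B, C
Pot 2: 40 chips, eligible: A, C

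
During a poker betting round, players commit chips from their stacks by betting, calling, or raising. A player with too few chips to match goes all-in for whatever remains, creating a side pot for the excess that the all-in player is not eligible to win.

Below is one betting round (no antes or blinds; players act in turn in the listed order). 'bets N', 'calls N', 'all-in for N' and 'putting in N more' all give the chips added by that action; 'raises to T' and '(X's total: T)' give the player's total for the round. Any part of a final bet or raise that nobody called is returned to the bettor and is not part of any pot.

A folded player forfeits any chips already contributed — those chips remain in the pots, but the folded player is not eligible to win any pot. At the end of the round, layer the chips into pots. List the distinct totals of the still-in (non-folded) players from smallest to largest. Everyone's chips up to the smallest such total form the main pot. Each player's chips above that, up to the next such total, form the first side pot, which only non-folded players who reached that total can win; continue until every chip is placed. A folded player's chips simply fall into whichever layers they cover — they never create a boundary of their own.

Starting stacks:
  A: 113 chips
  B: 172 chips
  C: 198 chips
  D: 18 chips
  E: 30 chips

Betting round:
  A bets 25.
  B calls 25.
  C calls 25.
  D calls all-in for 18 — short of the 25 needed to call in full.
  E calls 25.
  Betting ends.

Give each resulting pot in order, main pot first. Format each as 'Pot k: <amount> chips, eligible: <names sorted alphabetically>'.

Contributions: A=25, B=25, C=25, D=18, E=25
Pot levels (distinct totals of non-folded players): 18, 25
Layer 1-18: 18 each from A, B, C, D, E = 18*5 = 90 chips; eligible A, B, C, D, E
Layer 19-25: 7 each from A, B, C, E = 7*4 = 28 chips; eligible A, B, C, E

Pot 1: 90 chips, eligible: A, B, C, D, E
Pot 2: 28 chips, eligible: A, B, C, E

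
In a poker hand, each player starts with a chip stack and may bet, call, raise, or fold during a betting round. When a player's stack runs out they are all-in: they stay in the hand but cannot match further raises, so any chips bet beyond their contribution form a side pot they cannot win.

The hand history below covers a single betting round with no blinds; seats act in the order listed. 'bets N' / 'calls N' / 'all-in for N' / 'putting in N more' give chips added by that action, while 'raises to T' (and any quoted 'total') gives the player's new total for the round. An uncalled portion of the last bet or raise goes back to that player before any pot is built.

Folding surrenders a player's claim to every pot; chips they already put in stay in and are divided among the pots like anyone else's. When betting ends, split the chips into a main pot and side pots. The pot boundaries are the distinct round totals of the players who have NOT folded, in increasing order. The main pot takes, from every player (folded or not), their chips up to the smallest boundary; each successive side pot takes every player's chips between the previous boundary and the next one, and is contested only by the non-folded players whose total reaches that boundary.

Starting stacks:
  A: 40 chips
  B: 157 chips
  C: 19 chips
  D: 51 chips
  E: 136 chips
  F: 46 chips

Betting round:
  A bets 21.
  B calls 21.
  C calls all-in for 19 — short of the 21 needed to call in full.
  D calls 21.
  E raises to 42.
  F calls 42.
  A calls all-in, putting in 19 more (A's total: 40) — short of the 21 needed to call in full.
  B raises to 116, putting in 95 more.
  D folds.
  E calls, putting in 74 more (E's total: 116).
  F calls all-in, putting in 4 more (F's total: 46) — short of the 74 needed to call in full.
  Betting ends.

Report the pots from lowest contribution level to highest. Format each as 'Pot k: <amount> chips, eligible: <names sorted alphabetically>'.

Pot 1: 114 chips, eligible: A, B, C, E, F
Pot 2: 86 chips, eligible: A, B, E, F
Pot 3: 18 chips, eligible: B, E, F
Pot 4: 140 chips, eligible: B, E

Derivation:
Contributions: A=40, B=116, C=19, D=21, E=116, F=46
Folded: D
Pot levels (distinct totals of non-folded players): 19, 40, 46, 116
Layer 1-19: 19 each from A, B, C, D, E, F = 19*6 = 114 chips; eligible A, B, C, E, F
Layer 20-40: A 21 + B 21 + D 2 + E 21 + F 21 = 86 chips; eligible A, B, E, F
Layer 41-46: 6 each from B, E, F = 6*3 = 18 chips; eligible B, E, F
Layer 47-116: 70 each from B, E = 70*2 = 140 chips; eligible B, E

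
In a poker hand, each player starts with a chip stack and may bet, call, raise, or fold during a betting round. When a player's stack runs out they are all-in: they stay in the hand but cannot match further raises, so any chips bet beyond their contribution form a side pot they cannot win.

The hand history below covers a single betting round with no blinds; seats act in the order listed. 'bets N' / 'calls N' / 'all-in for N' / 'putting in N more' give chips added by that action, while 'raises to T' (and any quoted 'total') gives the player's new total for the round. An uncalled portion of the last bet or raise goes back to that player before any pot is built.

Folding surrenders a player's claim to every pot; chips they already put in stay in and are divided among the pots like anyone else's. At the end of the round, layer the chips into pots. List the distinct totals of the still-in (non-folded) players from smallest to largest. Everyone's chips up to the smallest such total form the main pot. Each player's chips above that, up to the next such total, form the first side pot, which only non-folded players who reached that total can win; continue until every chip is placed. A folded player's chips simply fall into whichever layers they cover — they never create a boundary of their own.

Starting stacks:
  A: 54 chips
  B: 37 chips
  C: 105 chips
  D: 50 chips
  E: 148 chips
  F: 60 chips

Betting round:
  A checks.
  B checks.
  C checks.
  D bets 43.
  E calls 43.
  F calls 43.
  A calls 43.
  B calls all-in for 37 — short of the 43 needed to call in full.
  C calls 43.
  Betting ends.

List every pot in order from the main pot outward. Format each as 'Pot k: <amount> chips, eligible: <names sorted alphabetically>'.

Pot 1: 222 chips, eligible: A, B, C, D, E, F
Pot 2: 30 chips, eligible: A, C, D, E, F

Derivation:
Contributions: A=43, B=37, C=43, D=43, E=43, F=43
Pot levels (distinct totals of non-folded players): 37, 43
Layer 1-37: 37 each from A, B, C, D, E, F = 37*6 = 222 chips; eligible A, B, C, D, E, F
Layer 38-43: 6 each from A, C, D, E, F = 6*5 = 30 chips; eligible A, C, D, E, F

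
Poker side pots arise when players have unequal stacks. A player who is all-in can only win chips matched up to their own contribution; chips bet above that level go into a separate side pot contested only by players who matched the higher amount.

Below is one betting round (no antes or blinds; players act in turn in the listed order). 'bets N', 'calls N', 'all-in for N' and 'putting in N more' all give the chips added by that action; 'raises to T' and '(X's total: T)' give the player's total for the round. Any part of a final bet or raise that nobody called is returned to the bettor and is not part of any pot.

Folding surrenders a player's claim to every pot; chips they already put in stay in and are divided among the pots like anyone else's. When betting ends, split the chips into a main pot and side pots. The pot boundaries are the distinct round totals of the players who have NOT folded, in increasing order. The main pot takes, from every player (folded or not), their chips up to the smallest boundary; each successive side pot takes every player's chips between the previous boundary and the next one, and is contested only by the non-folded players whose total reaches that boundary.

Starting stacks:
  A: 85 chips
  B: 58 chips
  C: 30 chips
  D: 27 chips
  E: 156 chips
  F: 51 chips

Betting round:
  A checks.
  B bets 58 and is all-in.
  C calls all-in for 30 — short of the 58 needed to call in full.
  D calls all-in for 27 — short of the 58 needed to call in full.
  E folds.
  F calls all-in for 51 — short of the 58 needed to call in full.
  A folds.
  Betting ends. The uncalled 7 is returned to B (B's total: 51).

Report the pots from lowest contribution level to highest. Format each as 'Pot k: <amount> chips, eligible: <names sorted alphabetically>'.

Contributions (after 7 returned to B): B=51, C=30, D=27, F=51
Folded: A, E
Pot levels (distinct totals of non-folded players): 27, 30, 51
Layer 1-27: 27 each from B, C, D, F = 27*4 = 108 chips; eligible B, C, D, F
Layer 28-30: 3 each from B, C, F = 3*3 = 9 chips; eligible B, C, F
Layer 31-51: 21 each from B, F = 21*2 = 42 chips; eligible B, F

Pot 1: 108 chips, eligible: B, C, D, F
Pot 2: 9 chips, eligible: B, C, F
Pot 3: 42 chips, eligible: B, F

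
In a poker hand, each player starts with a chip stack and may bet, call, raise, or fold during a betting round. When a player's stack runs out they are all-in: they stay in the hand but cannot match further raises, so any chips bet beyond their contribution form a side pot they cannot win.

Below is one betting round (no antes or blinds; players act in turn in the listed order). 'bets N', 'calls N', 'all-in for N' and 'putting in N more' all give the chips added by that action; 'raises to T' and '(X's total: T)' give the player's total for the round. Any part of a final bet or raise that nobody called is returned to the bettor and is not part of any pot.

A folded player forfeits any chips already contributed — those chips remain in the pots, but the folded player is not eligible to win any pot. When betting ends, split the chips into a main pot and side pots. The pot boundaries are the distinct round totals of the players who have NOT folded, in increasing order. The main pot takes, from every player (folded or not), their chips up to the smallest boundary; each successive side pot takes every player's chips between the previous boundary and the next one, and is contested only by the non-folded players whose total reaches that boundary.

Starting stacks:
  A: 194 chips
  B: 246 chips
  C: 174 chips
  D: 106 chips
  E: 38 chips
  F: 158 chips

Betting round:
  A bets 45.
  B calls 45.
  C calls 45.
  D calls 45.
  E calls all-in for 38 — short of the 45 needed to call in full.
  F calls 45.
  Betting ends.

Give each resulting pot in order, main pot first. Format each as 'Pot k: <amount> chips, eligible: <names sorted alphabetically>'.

Pot 1: 228 chips, eligible: A, B, C, D, E, F
Pot 2: 35 chips, eligible: A, B, C, D, F

Derivation:
Contributions: A=45, B=45, C=45, D=45, E=38, F=45
Pot levels (distinct totals of non-folded players): 38, 45
Layer 1-38: 38 each from A, B, C, D, E, F = 38*6 = 228 chips; eligible A, B, C, D, E, F
Layer 39-45: 7 each from A, B, C, D, F = 7*5 = 35 chips; eligible A, B, C, D, F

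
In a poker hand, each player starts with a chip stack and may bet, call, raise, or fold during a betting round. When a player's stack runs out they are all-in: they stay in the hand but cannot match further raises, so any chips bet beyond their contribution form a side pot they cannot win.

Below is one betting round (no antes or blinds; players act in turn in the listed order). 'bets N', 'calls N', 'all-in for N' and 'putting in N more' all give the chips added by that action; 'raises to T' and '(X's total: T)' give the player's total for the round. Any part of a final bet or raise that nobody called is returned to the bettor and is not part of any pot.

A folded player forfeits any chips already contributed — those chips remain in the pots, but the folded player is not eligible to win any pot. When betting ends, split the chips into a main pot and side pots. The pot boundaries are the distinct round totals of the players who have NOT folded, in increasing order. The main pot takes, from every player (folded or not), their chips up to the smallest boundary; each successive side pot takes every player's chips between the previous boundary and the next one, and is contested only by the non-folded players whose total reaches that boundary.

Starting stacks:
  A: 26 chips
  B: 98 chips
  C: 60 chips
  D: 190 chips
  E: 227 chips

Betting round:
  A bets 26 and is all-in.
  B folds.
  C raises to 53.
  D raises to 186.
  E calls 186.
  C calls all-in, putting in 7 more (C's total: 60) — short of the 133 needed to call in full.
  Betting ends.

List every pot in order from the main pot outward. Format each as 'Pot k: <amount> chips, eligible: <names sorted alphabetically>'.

Contributions: A=26, C=60, D=186, E=186
Folded: B
Pot levels (distinct totals of non-folded players): 26, 60, 186
Layer 1-26: 26 each from A, C, D, E = 26*4 = 104 chips; eligible A, C, D, E
Layer 27-60: 34 each from C, D, E = 34*3 = 102 chips; eligible C, D, E
Layer 61-186: 126 each from D, E = 126*2 = 252 chips; eligible D, E

Pot 1: 104 chips, eligible: A, C, D, E
Pot 2: 102 chips, eligible: C, D, E
Pot 3: 252 chips, eligible: D, E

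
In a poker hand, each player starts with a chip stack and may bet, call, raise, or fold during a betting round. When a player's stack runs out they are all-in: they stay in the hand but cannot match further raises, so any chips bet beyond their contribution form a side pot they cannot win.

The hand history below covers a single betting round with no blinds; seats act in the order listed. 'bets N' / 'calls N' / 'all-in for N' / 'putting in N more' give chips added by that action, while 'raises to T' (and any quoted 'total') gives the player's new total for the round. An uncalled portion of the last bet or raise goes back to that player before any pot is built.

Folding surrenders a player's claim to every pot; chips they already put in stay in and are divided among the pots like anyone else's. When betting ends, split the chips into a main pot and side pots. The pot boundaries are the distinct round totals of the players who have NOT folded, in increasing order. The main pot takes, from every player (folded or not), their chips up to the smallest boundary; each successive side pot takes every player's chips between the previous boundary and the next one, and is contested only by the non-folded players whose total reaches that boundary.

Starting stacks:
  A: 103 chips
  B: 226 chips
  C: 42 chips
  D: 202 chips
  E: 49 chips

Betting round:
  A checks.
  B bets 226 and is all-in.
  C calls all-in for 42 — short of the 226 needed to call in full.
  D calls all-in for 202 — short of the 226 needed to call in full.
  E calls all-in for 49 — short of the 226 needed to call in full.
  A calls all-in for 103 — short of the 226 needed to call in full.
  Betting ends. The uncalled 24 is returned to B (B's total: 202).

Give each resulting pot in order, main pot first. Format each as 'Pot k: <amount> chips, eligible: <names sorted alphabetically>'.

Pot 1: 210 chips, eligible: A, B, C, D, E
Pot 2: 28 chips, eligible: A, B, D, E
Pot 3: 162 chips, eligible: A, B, D
Pot 4: 198 chips, eligible: B, D

Derivation:
Contributions (after 24 returned to B): A=103, B=202, C=42, D=202, E=49
Pot levels (distinct totals of non-folded players): 42, 49, 103, 202
Layer 1-42: 42 each from A, B, C, D, E = 42*5 = 210 chips; eligible A, B, C, D, E
Layer 43-49: 7 each from A, B, D, E = 7*4 = 28 chips; eligible A, B, D, E
Layer 50-103: 54 each from A, B, D = 54*3 = 162 chips; eligible A, B, D
Layer 104-202: 99 each from B, D = 99*2 = 198 chips; eligible B, D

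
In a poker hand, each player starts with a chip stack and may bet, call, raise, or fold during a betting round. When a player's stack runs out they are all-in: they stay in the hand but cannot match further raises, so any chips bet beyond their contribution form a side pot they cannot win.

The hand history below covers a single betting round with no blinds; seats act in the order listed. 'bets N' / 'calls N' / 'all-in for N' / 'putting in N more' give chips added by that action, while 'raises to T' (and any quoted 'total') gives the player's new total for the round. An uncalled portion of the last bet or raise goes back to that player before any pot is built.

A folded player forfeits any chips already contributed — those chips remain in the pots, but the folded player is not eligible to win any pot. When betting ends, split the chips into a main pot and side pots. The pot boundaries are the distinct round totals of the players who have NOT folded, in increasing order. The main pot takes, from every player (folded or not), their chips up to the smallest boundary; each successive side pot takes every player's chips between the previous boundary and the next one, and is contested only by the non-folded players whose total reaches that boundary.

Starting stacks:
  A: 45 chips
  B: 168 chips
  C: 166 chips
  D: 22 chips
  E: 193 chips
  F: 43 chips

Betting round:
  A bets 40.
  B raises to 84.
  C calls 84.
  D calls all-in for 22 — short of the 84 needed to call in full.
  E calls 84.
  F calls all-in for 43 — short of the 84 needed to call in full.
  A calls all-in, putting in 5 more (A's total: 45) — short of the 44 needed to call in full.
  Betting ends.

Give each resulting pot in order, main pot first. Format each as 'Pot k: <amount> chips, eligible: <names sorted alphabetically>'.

Pot 1: 132 chips, eligible: A, B, C, D, E, F
Pot 2: 105 chips, eligible: A, B, C, E, F
Pot 3: 8 chips, eligible: A, B, C, E
Pot 4: 117 chips, eligible: B, C, E

Derivation:
Contributions: A=45, B=84, C=84, D=22, E=84, F=43
Pot levels (distinct totals of non-folded players): 22, 43, 45, 84
Layer 1-22: 22 each from A, B, C, D, E, F = 22*6 = 132 chips; eligible A, B, C, D, E, F
Layer 23-43: 21 each from A, B, C, E, F = 21*5 = 105 chips; eligible A, B, C, E, F
Layer 44-45: 2 each from A, B, C, E = 2*4 = 8 chips; eligible A, B, C, E
Layer 46-84: 39 each from B, C, E = 39*3 = 117 chips; eligible B, C, E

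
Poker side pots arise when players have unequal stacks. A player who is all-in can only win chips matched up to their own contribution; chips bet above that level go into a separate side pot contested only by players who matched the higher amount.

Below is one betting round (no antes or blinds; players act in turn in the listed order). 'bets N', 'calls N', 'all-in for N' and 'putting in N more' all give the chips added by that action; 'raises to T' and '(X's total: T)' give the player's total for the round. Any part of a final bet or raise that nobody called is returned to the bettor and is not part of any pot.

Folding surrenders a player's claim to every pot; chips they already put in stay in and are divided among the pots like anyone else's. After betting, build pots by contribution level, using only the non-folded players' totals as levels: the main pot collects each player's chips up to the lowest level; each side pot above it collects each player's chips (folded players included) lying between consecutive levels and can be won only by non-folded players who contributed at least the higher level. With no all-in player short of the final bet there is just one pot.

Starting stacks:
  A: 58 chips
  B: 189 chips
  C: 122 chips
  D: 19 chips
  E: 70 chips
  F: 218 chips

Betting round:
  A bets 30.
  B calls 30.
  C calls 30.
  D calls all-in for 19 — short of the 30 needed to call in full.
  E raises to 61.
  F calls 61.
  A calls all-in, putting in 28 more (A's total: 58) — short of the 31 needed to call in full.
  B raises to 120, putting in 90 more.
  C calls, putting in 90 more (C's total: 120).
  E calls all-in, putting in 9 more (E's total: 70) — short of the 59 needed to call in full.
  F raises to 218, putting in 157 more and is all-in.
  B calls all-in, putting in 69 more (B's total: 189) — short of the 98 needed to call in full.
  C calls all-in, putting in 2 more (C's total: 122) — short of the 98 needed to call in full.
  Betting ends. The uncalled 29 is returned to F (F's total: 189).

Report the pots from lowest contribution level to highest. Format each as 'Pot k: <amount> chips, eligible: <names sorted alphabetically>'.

Contributions (after 29 returned to F): A=58, B=189, C=122, D=19, E=70, F=189
Pot levels (distinct totals of non-folded players): 19, 58, 70, 122, 189
Layer 1-19: 19 each from A, B, C, D, E, F = 19*6 = 114 chips; eligible A, B, C, D, E, F
Layer 20-58: 39 each from A, B, C, E, F = 39*5 = 195 chips; eligible A, B, C, E, F
Layer 59-70: 12 each from B, C, E, F = 12*4 = 48 chips; eligible B, C, E, F
Layer 71-122: 52 each from B, C, F = 52*3 = 156 chips; eligible B, C, F
Layer 123-189: 67 each from B, F = 67*2 = 134 chips; eligible B, F

Pot 1: 114 chips, eligible: A, B, C, D, E, F
Pot 2: 195 chips, eligible: A, B, C, E, F
Pot 3: 48 chips, eligible: B, C, E, F
Pot 4: 156 chips, eligible: B, C, F
Pot 5: 134 chips, eligible: B, F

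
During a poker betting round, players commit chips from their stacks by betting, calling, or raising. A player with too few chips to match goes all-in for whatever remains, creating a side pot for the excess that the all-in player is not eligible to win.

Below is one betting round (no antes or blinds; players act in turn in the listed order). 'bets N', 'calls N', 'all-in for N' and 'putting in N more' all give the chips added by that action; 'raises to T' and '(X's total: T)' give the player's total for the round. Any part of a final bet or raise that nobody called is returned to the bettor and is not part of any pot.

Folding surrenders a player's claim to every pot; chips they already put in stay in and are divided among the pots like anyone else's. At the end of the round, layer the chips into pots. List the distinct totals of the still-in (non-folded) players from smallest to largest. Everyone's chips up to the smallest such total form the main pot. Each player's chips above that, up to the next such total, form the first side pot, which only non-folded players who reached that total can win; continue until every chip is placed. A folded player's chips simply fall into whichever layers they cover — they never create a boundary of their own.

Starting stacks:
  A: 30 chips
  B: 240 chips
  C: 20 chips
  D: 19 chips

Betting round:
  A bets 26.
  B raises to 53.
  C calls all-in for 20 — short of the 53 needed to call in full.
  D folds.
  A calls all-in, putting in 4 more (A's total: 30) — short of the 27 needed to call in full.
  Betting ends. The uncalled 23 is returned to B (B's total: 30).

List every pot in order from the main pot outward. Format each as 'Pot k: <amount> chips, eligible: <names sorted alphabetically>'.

Contributions (after 23 returned to B): A=30, B=30, C=20
Folded: D
Pot levels (distinct totals of non-folded players): 20, 30
Layer 1-20: 20 each from A, B, C = 20*3 = 60 chips; eligible A, B, C
Layer 21-30: 10 each from A, B = 10*2 = 20 chips; eligible A, B

Pot 1: 60 chips, eligible: A, B, C
Pot 2: 20 chips, eligible: A, B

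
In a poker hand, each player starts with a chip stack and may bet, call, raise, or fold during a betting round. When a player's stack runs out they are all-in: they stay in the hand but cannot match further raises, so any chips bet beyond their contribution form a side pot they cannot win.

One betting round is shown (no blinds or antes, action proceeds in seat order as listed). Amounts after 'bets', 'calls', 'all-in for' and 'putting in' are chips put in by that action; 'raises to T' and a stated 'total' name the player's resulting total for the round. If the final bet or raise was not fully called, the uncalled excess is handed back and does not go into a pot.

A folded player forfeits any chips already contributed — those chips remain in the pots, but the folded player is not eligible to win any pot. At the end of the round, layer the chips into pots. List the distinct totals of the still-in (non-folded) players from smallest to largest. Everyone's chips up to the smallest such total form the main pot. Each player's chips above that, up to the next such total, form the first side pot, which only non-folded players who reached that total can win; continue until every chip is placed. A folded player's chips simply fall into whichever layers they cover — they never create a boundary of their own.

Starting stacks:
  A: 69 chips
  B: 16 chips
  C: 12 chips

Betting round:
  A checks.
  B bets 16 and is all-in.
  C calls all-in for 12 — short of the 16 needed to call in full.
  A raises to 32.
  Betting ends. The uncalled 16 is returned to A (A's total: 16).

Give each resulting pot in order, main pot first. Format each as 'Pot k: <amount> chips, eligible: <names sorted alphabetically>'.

Pot 1: 36 chips, eligible: A, B, C
Pot 2: 8 chips, eligible: A, B

Derivation:
Contributions (after 16 returned to A): A=16, B=16, C=12
Pot levels (distinct totals of non-folded players): 12, 16
Layer 1-12: 12 each from A, B, C = 12*3 = 36 chips; eligible A, B, C
Layer 13-16: 4 each from A, B = 4*2 = 8 chips; eligible A, B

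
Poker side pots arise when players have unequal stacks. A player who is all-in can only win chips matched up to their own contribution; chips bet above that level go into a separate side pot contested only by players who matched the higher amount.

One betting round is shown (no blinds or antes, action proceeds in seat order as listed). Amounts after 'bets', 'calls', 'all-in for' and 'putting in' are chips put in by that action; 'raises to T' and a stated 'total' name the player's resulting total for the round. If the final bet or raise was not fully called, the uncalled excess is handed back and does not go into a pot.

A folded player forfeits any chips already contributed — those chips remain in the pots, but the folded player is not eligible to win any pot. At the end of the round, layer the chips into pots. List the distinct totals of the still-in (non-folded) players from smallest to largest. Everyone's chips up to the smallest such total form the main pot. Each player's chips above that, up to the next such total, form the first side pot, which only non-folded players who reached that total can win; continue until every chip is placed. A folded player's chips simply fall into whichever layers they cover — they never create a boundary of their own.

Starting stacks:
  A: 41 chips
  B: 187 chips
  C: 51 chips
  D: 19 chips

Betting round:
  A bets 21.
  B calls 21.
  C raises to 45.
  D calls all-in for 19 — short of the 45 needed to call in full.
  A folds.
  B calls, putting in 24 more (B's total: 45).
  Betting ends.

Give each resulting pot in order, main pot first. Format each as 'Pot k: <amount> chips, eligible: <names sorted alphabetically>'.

Pot 1: 76 chips, eligible: B, C, D
Pot 2: 54 chips, eligible: B, C

Derivation:
Contributions: A=21, B=45, C=45, D=19
Folded: A
Pot levels (distinct totals of non-folded players): 19, 45
Layer 1-19: 19 each from A, B, C, D = 19*4 = 76 chips; eligible B, C, D
Layer 20-45: A 2 + B 26 + C 26 = 54 chips; eligible B, C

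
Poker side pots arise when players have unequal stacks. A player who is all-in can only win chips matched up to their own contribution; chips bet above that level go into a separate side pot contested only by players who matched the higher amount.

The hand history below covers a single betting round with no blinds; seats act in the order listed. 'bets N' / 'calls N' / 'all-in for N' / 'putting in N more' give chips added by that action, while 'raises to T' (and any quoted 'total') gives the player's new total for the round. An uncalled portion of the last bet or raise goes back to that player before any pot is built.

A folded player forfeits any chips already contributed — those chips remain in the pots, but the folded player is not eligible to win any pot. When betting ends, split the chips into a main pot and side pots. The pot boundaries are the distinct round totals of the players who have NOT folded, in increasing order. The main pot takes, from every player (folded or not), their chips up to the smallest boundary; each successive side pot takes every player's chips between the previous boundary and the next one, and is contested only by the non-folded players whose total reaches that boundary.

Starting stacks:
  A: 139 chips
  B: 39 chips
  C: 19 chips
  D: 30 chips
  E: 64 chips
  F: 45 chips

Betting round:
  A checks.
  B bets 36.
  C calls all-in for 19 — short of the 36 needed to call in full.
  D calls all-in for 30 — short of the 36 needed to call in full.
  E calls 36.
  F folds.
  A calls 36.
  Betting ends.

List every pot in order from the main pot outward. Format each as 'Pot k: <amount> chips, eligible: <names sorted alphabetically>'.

Contributions: A=36, B=36, C=19, D=30, E=36
Folded: F
Pot levels (distinct totals of non-folded players): 19, 30, 36
Layer 1-19: 19 each from A, B, C, D, E = 19*5 = 95 chips; eligible A, B, C, D, E
Layer 20-30: 11 each from A, B, D, E = 11*4 = 44 chips; eligible A, B, D, E
Layer 31-36: 6 each from A, B, E = 6*3 = 18 chips; eligible A, B, E

Pot 1: 95 chips, eligible: A, B, C, D, E
Pot 2: 44 chips, eligible: A, B, D, E
Pot 3: 18 chips, eligible: A, B, E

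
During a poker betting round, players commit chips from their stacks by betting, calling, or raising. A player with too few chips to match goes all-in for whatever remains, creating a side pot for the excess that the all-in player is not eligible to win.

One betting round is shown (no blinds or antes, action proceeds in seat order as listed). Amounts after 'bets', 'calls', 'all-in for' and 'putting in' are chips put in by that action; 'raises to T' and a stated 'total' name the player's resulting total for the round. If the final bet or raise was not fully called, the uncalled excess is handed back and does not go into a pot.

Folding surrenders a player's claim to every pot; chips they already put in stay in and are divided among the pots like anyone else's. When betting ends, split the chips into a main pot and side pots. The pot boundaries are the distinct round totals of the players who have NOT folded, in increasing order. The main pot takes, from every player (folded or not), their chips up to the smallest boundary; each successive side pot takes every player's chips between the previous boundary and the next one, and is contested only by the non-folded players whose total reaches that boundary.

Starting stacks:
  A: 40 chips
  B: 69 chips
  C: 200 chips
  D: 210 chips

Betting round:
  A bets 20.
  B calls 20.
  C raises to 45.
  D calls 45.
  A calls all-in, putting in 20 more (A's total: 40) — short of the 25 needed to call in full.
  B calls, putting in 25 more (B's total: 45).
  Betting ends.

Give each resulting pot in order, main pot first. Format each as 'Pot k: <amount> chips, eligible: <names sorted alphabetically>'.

Pot 1: 160 chips, eligible: A, B, C, D
Pot 2: 15 chips, eligible: B, C, D

Derivation:
Contributions: A=40, B=45, C=45, D=45
Pot levels (distinct totals of non-folded players): 40, 45
Layer 1-40: 40 each from A, B, C, D = 40*4 = 160 chips; eligible A, B, C, D
Layer 41-45: 5 each from B, C, D = 5*3 = 15 chips; eligible B, C, D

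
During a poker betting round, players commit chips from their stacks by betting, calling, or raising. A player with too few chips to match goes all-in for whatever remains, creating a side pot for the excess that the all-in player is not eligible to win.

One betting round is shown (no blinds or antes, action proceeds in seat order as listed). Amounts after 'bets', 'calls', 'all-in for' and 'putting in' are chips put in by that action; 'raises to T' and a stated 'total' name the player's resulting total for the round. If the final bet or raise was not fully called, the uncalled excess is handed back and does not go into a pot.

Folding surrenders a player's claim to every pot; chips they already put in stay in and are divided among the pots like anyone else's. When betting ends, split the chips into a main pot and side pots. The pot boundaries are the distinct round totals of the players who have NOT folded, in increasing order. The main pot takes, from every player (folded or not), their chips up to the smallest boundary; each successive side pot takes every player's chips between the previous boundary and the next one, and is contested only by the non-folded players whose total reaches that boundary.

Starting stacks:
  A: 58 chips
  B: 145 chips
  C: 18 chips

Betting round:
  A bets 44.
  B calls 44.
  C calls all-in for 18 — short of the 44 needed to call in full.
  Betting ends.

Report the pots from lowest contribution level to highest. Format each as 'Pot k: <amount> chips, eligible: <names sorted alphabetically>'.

Contributions: A=44, B=44, C=18
Pot levels (distinct totals of non-folded players): 18, 44
Layer 1-18: 18 each from A, B, C = 18*3 = 54 chips; eligible A, B, C
Layer 19-44: 26 each from A, B = 26*2 = 52 chips; eligible A, B

Pot 1: 54 chips, eligible: A, B, C
Pot 2: 52 chips, eligible: A, B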